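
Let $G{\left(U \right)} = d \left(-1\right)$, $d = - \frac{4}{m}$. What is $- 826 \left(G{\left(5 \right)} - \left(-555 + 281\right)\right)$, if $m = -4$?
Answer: $-225498$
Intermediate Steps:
$d = 1$ ($d = - \frac{4}{-4} = \left(-4\right) \left(- \frac{1}{4}\right) = 1$)
$G{\left(U \right)} = -1$ ($G{\left(U \right)} = 1 \left(-1\right) = -1$)
$- 826 \left(G{\left(5 \right)} - \left(-555 + 281\right)\right) = - 826 \left(-1 - \left(-555 + 281\right)\right) = - 826 \left(-1 - -274\right) = - 826 \left(-1 + 274\right) = \left(-826\right) 273 = -225498$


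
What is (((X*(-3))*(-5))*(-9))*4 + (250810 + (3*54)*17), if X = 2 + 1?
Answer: 251944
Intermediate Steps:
X = 3
(((X*(-3))*(-5))*(-9))*4 + (250810 + (3*54)*17) = (((3*(-3))*(-5))*(-9))*4 + (250810 + (3*54)*17) = (-9*(-5)*(-9))*4 + (250810 + 162*17) = (45*(-9))*4 + (250810 + 2754) = -405*4 + 253564 = -1620 + 253564 = 251944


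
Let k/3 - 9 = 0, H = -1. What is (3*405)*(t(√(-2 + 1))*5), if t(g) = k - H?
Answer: 170100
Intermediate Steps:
k = 27 (k = 27 + 3*0 = 27 + 0 = 27)
t(g) = 28 (t(g) = 27 - 1*(-1) = 27 + 1 = 28)
(3*405)*(t(√(-2 + 1))*5) = (3*405)*(28*5) = 1215*140 = 170100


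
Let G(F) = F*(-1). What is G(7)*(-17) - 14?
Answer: 105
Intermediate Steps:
G(F) = -F
G(7)*(-17) - 14 = -1*7*(-17) - 14 = -7*(-17) - 14 = 119 - 14 = 105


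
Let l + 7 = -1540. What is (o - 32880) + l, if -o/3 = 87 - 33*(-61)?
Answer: -40727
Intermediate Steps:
o = -6300 (o = -3*(87 - 33*(-61)) = -3*(87 + 2013) = -3*2100 = -6300)
l = -1547 (l = -7 - 1540 = -1547)
(o - 32880) + l = (-6300 - 32880) - 1547 = -39180 - 1547 = -40727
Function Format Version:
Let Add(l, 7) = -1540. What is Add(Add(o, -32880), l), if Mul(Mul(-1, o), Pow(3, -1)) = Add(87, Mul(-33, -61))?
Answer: -40727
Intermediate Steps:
o = -6300 (o = Mul(-3, Add(87, Mul(-33, -61))) = Mul(-3, Add(87, 2013)) = Mul(-3, 2100) = -6300)
l = -1547 (l = Add(-7, -1540) = -1547)
Add(Add(o, -32880), l) = Add(Add(-6300, -32880), -1547) = Add(-39180, -1547) = -40727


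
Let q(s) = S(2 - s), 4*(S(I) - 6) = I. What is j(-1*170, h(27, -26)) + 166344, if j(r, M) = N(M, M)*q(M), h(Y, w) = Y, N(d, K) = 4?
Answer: 166343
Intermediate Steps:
S(I) = 6 + I/4
q(s) = 13/2 - s/4 (q(s) = 6 + (2 - s)/4 = 6 + (1/2 - s/4) = 13/2 - s/4)
j(r, M) = 26 - M (j(r, M) = 4*(13/2 - M/4) = 26 - M)
j(-1*170, h(27, -26)) + 166344 = (26 - 1*27) + 166344 = (26 - 27) + 166344 = -1 + 166344 = 166343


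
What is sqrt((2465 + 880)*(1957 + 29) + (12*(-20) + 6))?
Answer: 6*sqrt(184526) ≈ 2577.4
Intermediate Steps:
sqrt((2465 + 880)*(1957 + 29) + (12*(-20) + 6)) = sqrt(3345*1986 + (-240 + 6)) = sqrt(6643170 - 234) = sqrt(6642936) = 6*sqrt(184526)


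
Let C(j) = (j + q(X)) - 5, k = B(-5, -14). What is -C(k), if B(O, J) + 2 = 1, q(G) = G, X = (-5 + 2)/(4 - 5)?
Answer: 3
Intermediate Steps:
X = 3 (X = -3/(-1) = -3*(-1) = 3)
B(O, J) = -1 (B(O, J) = -2 + 1 = -1)
k = -1
C(j) = -2 + j (C(j) = (j + 3) - 5 = (3 + j) - 5 = -2 + j)
-C(k) = -(-2 - 1) = -1*(-3) = 3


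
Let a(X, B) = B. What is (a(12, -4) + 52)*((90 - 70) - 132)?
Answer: -5376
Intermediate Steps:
(a(12, -4) + 52)*((90 - 70) - 132) = (-4 + 52)*((90 - 70) - 132) = 48*(20 - 132) = 48*(-112) = -5376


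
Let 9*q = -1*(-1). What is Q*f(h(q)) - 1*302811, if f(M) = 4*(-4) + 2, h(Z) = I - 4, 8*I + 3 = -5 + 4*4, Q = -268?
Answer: -299059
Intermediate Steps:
I = 1 (I = -3/8 + (-5 + 4*4)/8 = -3/8 + (-5 + 16)/8 = -3/8 + (⅛)*11 = -3/8 + 11/8 = 1)
q = ⅑ (q = (-1*(-1))/9 = (⅑)*1 = ⅑ ≈ 0.11111)
h(Z) = -3 (h(Z) = 1 - 4 = -3)
f(M) = -14 (f(M) = -16 + 2 = -14)
Q*f(h(q)) - 1*302811 = -268*(-14) - 1*302811 = 3752 - 302811 = -299059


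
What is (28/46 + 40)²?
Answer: 872356/529 ≈ 1649.1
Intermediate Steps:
(28/46 + 40)² = (28*(1/46) + 40)² = (14/23 + 40)² = (934/23)² = 872356/529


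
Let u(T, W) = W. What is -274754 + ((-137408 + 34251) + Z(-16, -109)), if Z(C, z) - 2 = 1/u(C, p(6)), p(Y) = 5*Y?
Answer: -11337269/30 ≈ -3.7791e+5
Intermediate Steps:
Z(C, z) = 61/30 (Z(C, z) = 2 + 1/(5*6) = 2 + 1/30 = 61/30)
-274754 + ((-137408 + 34251) + Z(-16, -109)) = -274754 + ((-137408 + 34251) + 61/30) = -274754 + (-103157 + 61/30) = -274754 - 3094649/30 = -11337269/30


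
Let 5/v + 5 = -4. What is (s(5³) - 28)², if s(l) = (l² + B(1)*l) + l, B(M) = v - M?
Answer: 19529503504/81 ≈ 2.4110e+8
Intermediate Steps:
v = -5/9 (v = 5/(-5 - 4) = 5/(-9) = 5*(-⅑) = -5/9 ≈ -0.55556)
B(M) = -5/9 - M
s(l) = l² - 5*l/9 (s(l) = (l² + (-5/9 - 1*1)*l) + l = (l² + (-5/9 - 1)*l) + l = (l² - 14*l/9) + l = l² - 5*l/9)
(s(5³) - 28)² = ((⅑)*5³*(-5 + 9*5³) - 28)² = ((⅑)*125*(-5 + 9*125) - 28)² = ((⅑)*125*(-5 + 1125) - 28)² = ((⅑)*125*1120 - 28)² = (140000/9 - 28)² = (139748/9)² = 19529503504/81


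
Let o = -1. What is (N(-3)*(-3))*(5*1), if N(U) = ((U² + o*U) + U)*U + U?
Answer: 450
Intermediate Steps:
N(U) = U + U³ (N(U) = ((U² - U) + U)*U + U = U²*U + U = U³ + U = U + U³)
(N(-3)*(-3))*(5*1) = ((-3 + (-3)³)*(-3))*(5*1) = ((-3 - 27)*(-3))*5 = -30*(-3)*5 = 90*5 = 450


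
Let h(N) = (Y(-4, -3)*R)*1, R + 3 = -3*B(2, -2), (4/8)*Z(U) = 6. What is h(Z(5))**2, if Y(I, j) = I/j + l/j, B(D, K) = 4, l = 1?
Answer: 225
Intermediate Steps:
Z(U) = 12 (Z(U) = 2*6 = 12)
Y(I, j) = 1/j + I/j (Y(I, j) = I/j + 1/j = 1/j + I/j)
R = -15 (R = -3 - 3*4 = -3 - 12 = -15)
h(N) = -15 (h(N) = (((1 - 4)/(-3))*(-15))*1 = (-1/3*(-3)*(-15))*1 = (1*(-15))*1 = -15*1 = -15)
h(Z(5))**2 = (-15)**2 = 225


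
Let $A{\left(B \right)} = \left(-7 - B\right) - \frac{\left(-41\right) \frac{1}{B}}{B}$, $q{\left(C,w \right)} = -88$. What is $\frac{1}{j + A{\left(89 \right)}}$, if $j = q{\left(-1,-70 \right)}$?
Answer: $- \frac{7921}{1457423} \approx -0.0054349$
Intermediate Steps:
$j = -88$
$A{\left(B \right)} = -7 - B + \frac{41}{B^{2}}$ ($A{\left(B \right)} = \left(-7 - B\right) - - \frac{41}{B^{2}} = \left(-7 - B\right) + \frac{41}{B^{2}} = -7 - B + \frac{41}{B^{2}}$)
$\frac{1}{j + A{\left(89 \right)}} = \frac{1}{-88 - \left(96 - \frac{41}{7921}\right)} = \frac{1}{-88 - \frac{760375}{7921}} = \frac{1}{- \frac{1457423}{7921}} = - \frac{7921}{1457423}$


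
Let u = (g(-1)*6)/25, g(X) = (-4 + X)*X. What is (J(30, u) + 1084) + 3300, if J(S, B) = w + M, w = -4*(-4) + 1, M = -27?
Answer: 4374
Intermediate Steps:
g(X) = X*(-4 + X)
w = 17 (w = 16 + 1 = 17)
u = 6/5 (u = (-(-4 - 1)*6)/25 = (-1*(-5)*6)*(1/25) = (5*6)*(1/25) = 30*(1/25) = 6/5 ≈ 1.2000)
J(S, B) = -10 (J(S, B) = 17 - 27 = -10)
(J(30, u) + 1084) + 3300 = (-10 + 1084) + 3300 = 1074 + 3300 = 4374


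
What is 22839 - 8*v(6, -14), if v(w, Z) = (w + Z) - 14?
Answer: 23015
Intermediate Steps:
v(w, Z) = -14 + Z + w (v(w, Z) = (Z + w) - 14 = -14 + Z + w)
22839 - 8*v(6, -14) = 22839 - 8*(-14 - 14 + 6) = 22839 - 8*(-22) = 22839 - 1*(-176) = 22839 + 176 = 23015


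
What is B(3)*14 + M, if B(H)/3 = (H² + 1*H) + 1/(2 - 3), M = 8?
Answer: 470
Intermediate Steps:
B(H) = -3 + 3*H + 3*H² (B(H) = 3*((H² + 1*H) + 1/(2 - 3)) = 3*((H² + H) + 1/(-1)) = 3*((H + H²) - 1) = 3*(-1 + H + H²) = -3 + 3*H + 3*H²)
B(3)*14 + M = (-3 + 3*3 + 3*3²)*14 + 8 = (-3 + 9 + 3*9)*14 + 8 = (-3 + 9 + 27)*14 + 8 = 33*14 + 8 = 462 + 8 = 470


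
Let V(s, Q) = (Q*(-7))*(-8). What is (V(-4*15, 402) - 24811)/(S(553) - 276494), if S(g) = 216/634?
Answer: 728783/87648490 ≈ 0.0083148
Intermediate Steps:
S(g) = 108/317 (S(g) = 216*(1/634) = 108/317)
V(s, Q) = 56*Q (V(s, Q) = -7*Q*(-8) = 56*Q)
(V(-4*15, 402) - 24811)/(S(553) - 276494) = (56*402 - 24811)/(108/317 - 276494) = (22512 - 24811)/(-87648490/317) = -2299*(-317/87648490) = 728783/87648490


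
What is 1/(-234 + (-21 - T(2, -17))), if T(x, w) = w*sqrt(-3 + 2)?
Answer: -15/3842 - I/3842 ≈ -0.0039042 - 0.00026028*I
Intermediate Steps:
T(x, w) = I*w (T(x, w) = w*sqrt(-1) = w*I = I*w)
1/(-234 + (-21 - T(2, -17))) = 1/(-234 + (-21 - I*(-17))) = 1/(-234 + (-21 - (-17)*I)) = 1/(-234 + (-21 + 17*I)) = 1/(-255 + 17*I) = (-255 - 17*I)/65314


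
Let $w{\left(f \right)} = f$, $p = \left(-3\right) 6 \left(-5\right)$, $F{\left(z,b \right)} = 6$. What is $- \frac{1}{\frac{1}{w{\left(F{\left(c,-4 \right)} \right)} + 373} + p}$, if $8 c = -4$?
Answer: $- \frac{379}{34111} \approx -0.011111$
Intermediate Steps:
$c = - \frac{1}{2}$ ($c = \frac{1}{8} \left(-4\right) = - \frac{1}{2} \approx -0.5$)
$p = 90$ ($p = \left(-18\right) \left(-5\right) = 90$)
$- \frac{1}{\frac{1}{w{\left(F{\left(c,-4 \right)} \right)} + 373} + p} = - \frac{1}{\frac{1}{6 + 373} + 90} = - \frac{1}{\frac{1}{379} + 90} = - \frac{1}{\frac{34111}{379}} = \left(-1\right) \frac{379}{34111} = - \frac{379}{34111}$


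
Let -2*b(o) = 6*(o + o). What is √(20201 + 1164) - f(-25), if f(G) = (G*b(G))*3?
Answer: 11250 + √21365 ≈ 11396.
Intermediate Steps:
b(o) = -6*o (b(o) = -3*(o + o) = -3*2*o = -6*o)
f(G) = -18*G² (f(G) = (G*(-6*G))*3 = -6*G²*3 = -18*G²)
√(20201 + 1164) - f(-25) = √(20201 + 1164) - (-18)*(-25)² = √21365 - (-18)*625 = √21365 - 1*(-11250) = √21365 + 11250 = 11250 + √21365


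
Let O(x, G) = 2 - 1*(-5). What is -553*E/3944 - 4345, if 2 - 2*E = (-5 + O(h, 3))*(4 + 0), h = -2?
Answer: -17135021/3944 ≈ -4344.6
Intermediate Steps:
O(x, G) = 7 (O(x, G) = 2 + 5 = 7)
E = -3 (E = 1 - (-5 + 7)*(4 + 0)/2 = 1 - 4 = -3)
-553*E/3944 - 4345 = -553*(-3)/3944 - 4345 = 1659*(1/3944) - 4345 = 1659/3944 - 4345 = -17135021/3944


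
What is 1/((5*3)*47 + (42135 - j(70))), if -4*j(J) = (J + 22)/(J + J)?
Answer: 140/5997623 ≈ 2.3343e-5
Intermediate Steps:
j(J) = -(22 + J)/(8*J) (j(J) = -(J + 22)/(4*(J + J)) = -(22 + J)/(4*(2*J)) = -(22 + J)*1/(2*J)/4 = -(22 + J)/(8*J))
1/((5*3)*47 + (42135 - j(70))) = 1/((5*3)*47 + (42135 - (-22 - 1*70)/(8*70))) = 1/(15*47 + (42135 - (-22 - 70)/(8*70))) = 1/(705 + (42135 - (-92)/(8*70))) = 1/(705 + (42135 - 1*(-23/140))) = 1/(705 + (42135 + 23/140)) = 1/(705 + 5898923/140) = 1/(5997623/140) = 140/5997623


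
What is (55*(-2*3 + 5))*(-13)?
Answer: 715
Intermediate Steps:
(55*(-2*3 + 5))*(-13) = (55*(-6 + 5))*(-13) = (55*(-1))*(-13) = -55*(-13) = 715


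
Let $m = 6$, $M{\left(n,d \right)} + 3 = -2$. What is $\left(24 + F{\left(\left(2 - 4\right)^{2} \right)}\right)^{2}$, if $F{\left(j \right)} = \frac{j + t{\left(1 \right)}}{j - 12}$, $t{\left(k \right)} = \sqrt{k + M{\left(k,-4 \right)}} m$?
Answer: $550 - \frac{141 i}{2} \approx 550.0 - 70.5 i$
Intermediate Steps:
$M{\left(n,d \right)} = -5$ ($M{\left(n,d \right)} = -3 - 2 = -5$)
$t{\left(k \right)} = 6 \sqrt{-5 + k}$ ($t{\left(k \right)} = \sqrt{k - 5} \cdot 6 = \sqrt{-5 + k} 6 = 6 \sqrt{-5 + k}$)
$F{\left(j \right)} = \frac{j + 12 i}{-12 + j}$ ($F{\left(j \right)} = \frac{j + 6 \sqrt{-5 + 1}}{j - 12} = \frac{j + 6 \sqrt{-4}}{-12 + j} = \frac{j + 6 \cdot 2 i}{-12 + j} = \frac{j + 12 i}{-12 + j}$)
$\left(24 + F{\left(\left(2 - 4\right)^{2} \right)}\right)^{2} = \left(24 + \frac{\left(2 - 4\right)^{2} + 12 i}{-12 + \left(2 - 4\right)^{2}}\right)^{2} = \left(24 + \frac{\left(-2\right)^{2} + 12 i}{-12 + \left(-2\right)^{2}}\right)^{2} = \left(24 + \frac{4 + 12 i}{-12 + 4}\right)^{2} = \left(24 + \frac{4 + 12 i}{-8}\right)^{2} = \left(24 - \frac{4 + 12 i}{8}\right)^{2} = \left(24 - \left(\frac{1}{2} + \frac{3 i}{2}\right)\right)^{2} = \left(\frac{47}{2} - \frac{3 i}{2}\right)^{2}$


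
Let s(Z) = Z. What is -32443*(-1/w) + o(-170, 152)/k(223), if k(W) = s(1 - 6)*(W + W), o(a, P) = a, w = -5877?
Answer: -7134880/1310571 ≈ -5.4441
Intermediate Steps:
k(W) = -10*W (k(W) = (1 - 6)*(W + W) = -10*W)
-32443*(-1/w) + o(-170, 152)/k(223) = -32443/((-1*(-5877))) - 170/((-10*223)) = -32443/5877 - 170/(-2230) = -32443*1/5877 - 170*(-1/2230) = -32443/5877 + 17/223 = -7134880/1310571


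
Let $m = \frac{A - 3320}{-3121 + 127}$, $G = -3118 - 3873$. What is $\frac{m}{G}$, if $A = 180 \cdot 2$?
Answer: $- \frac{1480}{10465527} \approx -0.00014142$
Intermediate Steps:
$G = -6991$ ($G = -3118 - 3873 = -6991$)
$A = 360$
$m = \frac{1480}{1497}$ ($m = \frac{360 - 3320}{-3121 + 127} = - \frac{2960}{-2994} = \left(-2960\right) \left(- \frac{1}{2994}\right) = \frac{1480}{1497} \approx 0.98864$)
$\frac{m}{G} = \frac{1480}{1497 \left(-6991\right)} = \frac{1480}{1497} \left(- \frac{1}{6991}\right) = - \frac{1480}{10465527}$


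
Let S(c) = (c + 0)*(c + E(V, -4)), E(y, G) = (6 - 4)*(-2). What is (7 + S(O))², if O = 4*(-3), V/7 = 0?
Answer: 39601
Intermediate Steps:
V = 0 (V = 7*0 = 0)
O = -12
E(y, G) = -4 (E(y, G) = 2*(-2) = -4)
S(c) = c*(-4 + c) (S(c) = (c + 0)*(c - 4) = c*(-4 + c))
(7 + S(O))² = (7 - 12*(-4 - 12))² = (7 - 12*(-16))² = (7 + 192)² = 199² = 39601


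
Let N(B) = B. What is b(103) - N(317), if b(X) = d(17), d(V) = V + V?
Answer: -283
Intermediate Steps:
d(V) = 2*V
b(X) = 34 (b(X) = 2*17 = 34)
b(103) - N(317) = 34 - 1*317 = 34 - 317 = -283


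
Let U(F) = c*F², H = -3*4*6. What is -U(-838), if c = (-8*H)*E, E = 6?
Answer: -2426955264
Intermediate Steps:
H = -72 (H = -12*6 = -72)
c = 3456 (c = -8*(-72)*6 = 576*6 = 3456)
U(F) = 3456*F²
-U(-838) = -3456*(-838)² = -3456*702244 = -1*2426955264 = -2426955264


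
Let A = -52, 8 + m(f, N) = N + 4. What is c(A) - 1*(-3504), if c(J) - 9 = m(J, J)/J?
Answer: 45683/13 ≈ 3514.1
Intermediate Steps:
m(f, N) = -4 + N (m(f, N) = -8 + (N + 4) = -8 + (4 + N) = -4 + N)
c(J) = 9 + (-4 + J)/J
c(A) - 1*(-3504) = (10 - 4/(-52)) - 1*(-3504) = (10 - 4*(-1/52)) + 3504 = (10 + 1/13) + 3504 = 131/13 + 3504 = 45683/13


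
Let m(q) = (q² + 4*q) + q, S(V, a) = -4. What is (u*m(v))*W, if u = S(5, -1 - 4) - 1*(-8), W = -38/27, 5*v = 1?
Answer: -3952/675 ≈ -5.8548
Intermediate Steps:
v = ⅕ (v = (⅕)*1 = ⅕ ≈ 0.20000)
W = -38/27 (W = -38*1/27 = -38/27 ≈ -1.4074)
m(q) = q² + 5*q
u = 4 (u = -4 - 1*(-8) = -4 + 8 = 4)
(u*m(v))*W = (4*((5 + ⅕)/5))*(-38/27) = (4*((⅕)*(26/5)))*(-38/27) = (4*(26/25))*(-38/27) = (104/25)*(-38/27) = -3952/675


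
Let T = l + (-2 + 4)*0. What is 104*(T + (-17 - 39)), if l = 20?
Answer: -3744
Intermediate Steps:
T = 20 (T = 20 + (-2 + 4)*0 = 20 + 2*0 = 20 + 0 = 20)
104*(T + (-17 - 39)) = 104*(20 + (-17 - 39)) = 104*(20 - 56) = 104*(-36) = -3744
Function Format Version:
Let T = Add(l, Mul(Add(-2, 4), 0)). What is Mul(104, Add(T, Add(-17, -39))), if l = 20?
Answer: -3744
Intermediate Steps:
T = 20 (T = Add(20, Mul(Add(-2, 4), 0)) = Add(20, Mul(2, 0)) = Add(20, 0) = 20)
Mul(104, Add(T, Add(-17, -39))) = Mul(104, Add(20, Add(-17, -39))) = Mul(104, Add(20, -56)) = Mul(104, -36) = -3744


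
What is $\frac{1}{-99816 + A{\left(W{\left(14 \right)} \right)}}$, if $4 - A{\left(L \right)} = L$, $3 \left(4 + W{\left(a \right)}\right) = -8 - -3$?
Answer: $- \frac{3}{299419} \approx -1.0019 \cdot 10^{-5}$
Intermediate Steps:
$W{\left(a \right)} = - \frac{17}{3}$ ($W{\left(a \right)} = -4 + \frac{-8 - -3}{3} = -4 + \frac{-8 + 3}{3} = -4 + \frac{1}{3} \left(-5\right) = -4 - \frac{5}{3} = - \frac{17}{3}$)
$A{\left(L \right)} = 4 - L$
$\frac{1}{-99816 + A{\left(W{\left(14 \right)} \right)}} = \frac{1}{-99816 + \left(4 - - \frac{17}{3}\right)} = \frac{1}{-99816 + \left(4 + \frac{17}{3}\right)} = \frac{1}{-99816 + \frac{29}{3}} = \frac{1}{- \frac{299419}{3}} = - \frac{3}{299419}$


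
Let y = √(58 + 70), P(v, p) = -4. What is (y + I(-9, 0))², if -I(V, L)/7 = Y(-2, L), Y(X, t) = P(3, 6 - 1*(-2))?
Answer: 912 + 448*√2 ≈ 1545.6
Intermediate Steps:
Y(X, t) = -4
I(V, L) = 28 (I(V, L) = -7*(-4) = 28)
y = 8*√2 (y = √128 = 8*√2 ≈ 11.314)
(y + I(-9, 0))² = (8*√2 + 28)² = (28 + 8*√2)²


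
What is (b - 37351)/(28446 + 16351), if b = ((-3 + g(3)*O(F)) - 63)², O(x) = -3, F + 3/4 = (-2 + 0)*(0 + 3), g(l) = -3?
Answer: -34102/44797 ≈ -0.76126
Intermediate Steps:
F = -27/4 (F = -¾ + (-2 + 0)*(0 + 3) = -¾ - 2*3 = -¾ - 6 = -27/4 ≈ -6.7500)
b = 3249 (b = ((-3 - 3*(-3)) - 63)² = ((-3 + 9) - 63)² = (6 - 63)² = (-57)² = 3249)
(b - 37351)/(28446 + 16351) = (3249 - 37351)/(28446 + 16351) = -34102/44797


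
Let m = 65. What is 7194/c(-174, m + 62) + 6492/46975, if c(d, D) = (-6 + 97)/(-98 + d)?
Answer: -91918586028/4274725 ≈ -21503.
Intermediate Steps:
c(d, D) = 91/(-98 + d)
7194/c(-174, m + 62) + 6492/46975 = 7194/((91/(-98 - 174))) + 6492/46975 = 7194/((91/(-272))) + 6492*(1/46975) = 7194/((91*(-1/272))) + 6492/46975 = 7194/(-91/272) + 6492/46975 = 7194*(-272/91) + 6492/46975 = -1956768/91 + 6492/46975 = -91918586028/4274725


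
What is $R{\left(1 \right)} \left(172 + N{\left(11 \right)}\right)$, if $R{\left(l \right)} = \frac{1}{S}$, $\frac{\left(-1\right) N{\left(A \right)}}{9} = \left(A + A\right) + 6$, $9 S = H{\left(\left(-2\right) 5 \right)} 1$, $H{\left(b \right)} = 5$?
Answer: $-144$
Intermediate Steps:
$S = \frac{5}{9}$ ($S = \frac{5 \cdot 1}{9} = \frac{1}{9} \cdot 5 = \frac{5}{9} \approx 0.55556$)
$N{\left(A \right)} = -54 - 18 A$ ($N{\left(A \right)} = - 9 \left(\left(A + A\right) + 6\right) = - 9 \left(2 A + 6\right) = - 9 \left(6 + 2 A\right) = -54 - 18 A$)
$R{\left(l \right)} = \frac{9}{5}$ ($R{\left(l \right)} = \frac{1}{\frac{5}{9}} = \frac{9}{5}$)
$R{\left(1 \right)} \left(172 + N{\left(11 \right)}\right) = \frac{9 \left(172 - 252\right)}{5} = \frac{9}{5} \left(-80\right) = -144$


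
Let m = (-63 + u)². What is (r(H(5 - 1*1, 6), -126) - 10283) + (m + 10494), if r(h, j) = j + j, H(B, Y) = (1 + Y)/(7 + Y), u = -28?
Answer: 8240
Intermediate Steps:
m = 8281 (m = (-63 - 28)² = (-91)² = 8281)
H(B, Y) = (1 + Y)/(7 + Y)
r(h, j) = 2*j
(r(H(5 - 1*1, 6), -126) - 10283) + (m + 10494) = (2*(-126) - 10283) + (8281 + 10494) = (-252 - 10283) + 18775 = -10535 + 18775 = 8240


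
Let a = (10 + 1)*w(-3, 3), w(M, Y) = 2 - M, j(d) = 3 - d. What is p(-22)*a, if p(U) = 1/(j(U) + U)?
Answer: 55/3 ≈ 18.333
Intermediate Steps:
p(U) = 1/3 (p(U) = 1/((3 - U) + U) = 1/3)
a = 55 (a = (10 + 1)*(2 - 1*(-3)) = 11*(2 + 3) = 11*5 = 55)
p(-22)*a = (1/3)*55 = 55/3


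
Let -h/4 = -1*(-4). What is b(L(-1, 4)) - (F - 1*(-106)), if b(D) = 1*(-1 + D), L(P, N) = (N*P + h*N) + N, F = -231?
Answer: 60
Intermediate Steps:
h = -16 (h = -(-4)*(-4) = -4*4 = -16)
L(P, N) = -15*N + N*P (L(P, N) = (N*P - 16*N) + N = (-16*N + N*P) + N = -15*N + N*P)
b(D) = -1 + D
b(L(-1, 4)) - (F - 1*(-106)) = (-1 + 4*(-15 - 1)) - (-231 - 1*(-106)) = (-1 + 4*(-16)) - (-231 + 106) = (-1 - 64) - 1*(-125) = -65 + 125 = 60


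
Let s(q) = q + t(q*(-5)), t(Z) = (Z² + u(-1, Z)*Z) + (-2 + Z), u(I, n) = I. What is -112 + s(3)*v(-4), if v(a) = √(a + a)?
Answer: -112 + 452*I*√2 ≈ -112.0 + 639.22*I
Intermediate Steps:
t(Z) = -2 + Z² (t(Z) = (Z² - Z) + (-2 + Z) = -2 + Z²)
s(q) = -2 + q + 25*q² (s(q) = q + (-2 + (q*(-5))²) = q + (-2 + (-5*q)²) = q + (-2 + 25*q²) = -2 + q + 25*q²)
v(a) = √2*√a (v(a) = √(2*a) = √2*√a)
-112 + s(3)*v(-4) = -112 + (-2 + 3 + 25*3²)*(√2*√(-4)) = -112 + (-2 + 3 + 25*9)*(√2*(2*I)) = -112 + (-2 + 3 + 225)*(2*I*√2) = -112 + 226*(2*I*√2) = -112 + 452*I*√2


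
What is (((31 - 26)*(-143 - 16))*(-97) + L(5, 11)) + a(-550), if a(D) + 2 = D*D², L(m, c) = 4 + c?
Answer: -166297872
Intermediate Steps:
a(D) = -2 + D³ (a(D) = -2 + D*D² = -2 + D³)
(((31 - 26)*(-143 - 16))*(-97) + L(5, 11)) + a(-550) = (((31 - 26)*(-143 - 16))*(-97) + (4 + 11)) + (-2 + (-550)³) = ((5*(-159))*(-97) + 15) + (-2 - 166375000) = (-795*(-97) + 15) - 166375002 = (77115 + 15) - 166375002 = 77130 - 166375002 = -166297872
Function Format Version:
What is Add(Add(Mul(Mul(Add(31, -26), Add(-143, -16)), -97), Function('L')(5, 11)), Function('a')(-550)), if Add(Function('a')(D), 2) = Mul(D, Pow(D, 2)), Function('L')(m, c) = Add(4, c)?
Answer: -166297872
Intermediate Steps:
Function('a')(D) = Add(-2, Pow(D, 3)) (Function('a')(D) = Add(-2, Mul(D, Pow(D, 2))) = Add(-2, Pow(D, 3)))
Add(Add(Mul(Mul(Add(31, -26), Add(-143, -16)), -97), Function('L')(5, 11)), Function('a')(-550)) = Add(Add(Mul(Mul(Add(31, -26), Add(-143, -16)), -97), Add(4, 11)), Add(-2, Pow(-550, 3))) = Add(Add(Mul(Mul(5, -159), -97), 15), Add(-2, -166375000)) = Add(Add(Mul(-795, -97), 15), -166375002) = Add(Add(77115, 15), -166375002) = Add(77130, -166375002) = -166297872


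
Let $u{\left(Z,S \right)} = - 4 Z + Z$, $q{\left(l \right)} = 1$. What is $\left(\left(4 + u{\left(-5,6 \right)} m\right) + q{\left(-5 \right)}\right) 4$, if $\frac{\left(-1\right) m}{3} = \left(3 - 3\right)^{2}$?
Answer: $20$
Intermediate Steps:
$m = 0$ ($m = - 3 \left(3 - 3\right)^{2} = - 3 \cdot 0^{2} = \left(-3\right) 0 = 0$)
$u{\left(Z,S \right)} = - 3 Z$
$\left(\left(4 + u{\left(-5,6 \right)} m\right) + q{\left(-5 \right)}\right) 4 = \left(\left(4 + \left(-3\right) \left(-5\right) 0\right) + 1\right) 4 = \left(\left(4 + 15 \cdot 0\right) + 1\right) 4 = \left(\left(4 + 0\right) + 1\right) 4 = \left(4 + 1\right) 4 = 5 \cdot 4 = 20$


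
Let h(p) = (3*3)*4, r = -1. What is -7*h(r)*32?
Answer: -8064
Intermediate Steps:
h(p) = 36 (h(p) = 9*4 = 36)
-7*h(r)*32 = -7*36*32 = -252*32 = -8064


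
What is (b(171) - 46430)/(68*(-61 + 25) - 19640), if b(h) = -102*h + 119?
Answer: 63753/22088 ≈ 2.8863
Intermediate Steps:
b(h) = 119 - 102*h
(b(171) - 46430)/(68*(-61 + 25) - 19640) = ((119 - 102*171) - 46430)/(68*(-61 + 25) - 19640) = ((119 - 17442) - 46430)/(68*(-36) - 19640) = (-17323 - 46430)/(-2448 - 19640) = -63753/(-22088) = -63753*(-1/22088) = 63753/22088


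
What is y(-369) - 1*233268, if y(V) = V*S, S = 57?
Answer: -254301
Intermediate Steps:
y(V) = 57*V (y(V) = V*57 = 57*V)
y(-369) - 1*233268 = 57*(-369) - 1*233268 = -21033 - 233268 = -254301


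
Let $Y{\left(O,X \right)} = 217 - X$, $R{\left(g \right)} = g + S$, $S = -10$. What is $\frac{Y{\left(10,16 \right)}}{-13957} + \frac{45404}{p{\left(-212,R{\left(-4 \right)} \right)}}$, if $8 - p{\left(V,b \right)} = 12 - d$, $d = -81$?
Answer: $- \frac{37277689}{69785} \approx -534.18$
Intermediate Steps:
$R{\left(g \right)} = -10 + g$ ($R{\left(g \right)} = g - 10 = -10 + g$)
$p{\left(V,b \right)} = -85$ ($p{\left(V,b \right)} = 8 - \left(12 - -81\right) = 8 - \left(12 + 81\right) = 8 - 93 = -85$)
$\frac{Y{\left(10,16 \right)}}{-13957} + \frac{45404}{p{\left(-212,R{\left(-4 \right)} \right)}} = \frac{217 - 16}{-13957} + \frac{45404}{-85} = \left(217 - 16\right) \left(- \frac{1}{13957}\right) + 45404 \left(- \frac{1}{85}\right) = 201 \left(- \frac{1}{13957}\right) - \frac{45404}{85} = - \frac{201}{13957} - \frac{45404}{85} = - \frac{37277689}{69785}$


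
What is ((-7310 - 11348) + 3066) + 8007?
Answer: -7585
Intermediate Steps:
((-7310 - 11348) + 3066) + 8007 = (-18658 + 3066) + 8007 = -15592 + 8007 = -7585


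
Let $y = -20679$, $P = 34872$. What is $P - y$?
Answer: $55551$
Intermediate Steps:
$P - y = 34872 - -20679 = 34872 + 20679 = 55551$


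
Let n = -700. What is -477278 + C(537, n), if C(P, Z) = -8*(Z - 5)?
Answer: -471638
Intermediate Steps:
C(P, Z) = 40 - 8*Z (C(P, Z) = -8*(-5 + Z) = 40 - 8*Z)
-477278 + C(537, n) = -477278 + (40 - 8*(-700)) = -477278 + (40 + 5600) = -477278 + 5640 = -471638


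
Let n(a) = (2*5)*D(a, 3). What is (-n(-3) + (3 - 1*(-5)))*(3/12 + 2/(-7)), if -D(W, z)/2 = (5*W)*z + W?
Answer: 34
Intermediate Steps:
D(W, z) = -2*W - 10*W*z (D(W, z) = -2*((5*W)*z + W) = -2*(5*W*z + W) = -2*(W + 5*W*z) = -2*W - 10*W*z)
n(a) = -320*a (n(a) = (2*5)*(-2*a*(1 + 5*3)) = 10*(-2*a*(1 + 15)) = 10*(-2*a*16) = 10*(-32*a) = -320*a)
(-n(-3) + (3 - 1*(-5)))*(3/12 + 2/(-7)) = (-(-320)*(-3) + (3 - 1*(-5)))*(3/12 + 2/(-7)) = (-1*960 + (3 + 5))*(3*(1/12) + 2*(-⅐)) = (-960 + 8)*(¼ - 2/7) = -952*(-1/28) = 34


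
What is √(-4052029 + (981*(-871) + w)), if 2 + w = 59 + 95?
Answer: 2*I*√1226582 ≈ 2215.0*I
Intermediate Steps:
w = 152 (w = -2 + (59 + 95) = -2 + 154 = 152)
√(-4052029 + (981*(-871) + w)) = √(-4052029 + (981*(-871) + 152)) = √(-4052029 + (-854451 + 152)) = √(-4052029 - 854299) = √(-4906328) = 2*I*√1226582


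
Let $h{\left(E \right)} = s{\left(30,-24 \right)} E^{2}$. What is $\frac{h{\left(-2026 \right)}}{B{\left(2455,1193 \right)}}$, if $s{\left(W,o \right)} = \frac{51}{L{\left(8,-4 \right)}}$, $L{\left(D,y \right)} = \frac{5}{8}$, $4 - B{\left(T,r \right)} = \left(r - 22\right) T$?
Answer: $- \frac{558235936}{4791335} \approx -116.51$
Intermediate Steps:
$B{\left(T,r \right)} = 4 - T \left(-22 + r\right)$ ($B{\left(T,r \right)} = 4 - \left(r - 22\right) T = 4 - \left(-22 + r\right) T = 4 - T \left(-22 + r\right)$)
$L{\left(D,y \right)} = \frac{5}{8}$ ($L{\left(D,y \right)} = 5 \cdot \frac{1}{8} = \frac{5}{8}$)
$s{\left(W,o \right)} = \frac{408}{5}$ ($s{\left(W,o \right)} = \frac{51}{\frac{5}{8}} = 51 \cdot \frac{8}{5} = \frac{408}{5}$)
$h{\left(E \right)} = \frac{408 E^{2}}{5}$
$\frac{h{\left(-2026 \right)}}{B{\left(2455,1193 \right)}} = \frac{\frac{408}{5} \left(-2026\right)^{2}}{4 + 22 \cdot 2455 - 2455 \cdot 1193} = \frac{\frac{408}{5} \cdot 4104676}{4 + 54010 - 2928815} = \frac{1674707808}{5 \left(-2874801\right)} = \frac{1674707808}{5} \left(- \frac{1}{2874801}\right) = - \frac{558235936}{4791335}$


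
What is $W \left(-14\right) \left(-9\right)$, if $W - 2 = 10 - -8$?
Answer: $2520$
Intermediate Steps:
$W = 20$ ($W = 2 + \left(10 - -8\right) = 2 + \left(10 + 8\right) = 2 + 18 = 20$)
$W \left(-14\right) \left(-9\right) = 20 \left(-14\right) \left(-9\right) = \left(-280\right) \left(-9\right) = 2520$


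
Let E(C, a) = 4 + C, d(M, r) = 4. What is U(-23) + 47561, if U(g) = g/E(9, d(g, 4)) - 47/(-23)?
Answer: 14220821/299 ≈ 47561.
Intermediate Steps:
U(g) = 47/23 + g/13 (U(g) = g/(4 + 9) - 47/(-23) = g/13 - 47*(-1/23) = g*(1/13) + 47/23 = g/13 + 47/23 = 47/23 + g/13)
U(-23) + 47561 = (47/23 + (1/13)*(-23)) + 47561 = (47/23 - 23/13) + 47561 = 82/299 + 47561 = 14220821/299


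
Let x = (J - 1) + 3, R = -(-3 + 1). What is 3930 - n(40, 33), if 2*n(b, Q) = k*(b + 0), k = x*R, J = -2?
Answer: 3930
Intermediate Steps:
R = 2 (R = -1*(-2) = 2)
x = 0 (x = (-2 - 1) + 3 = -3 + 3 = 0)
k = 0 (k = 0*2 = 0)
n(b, Q) = 0 (n(b, Q) = (0*(b + 0))/2 = (0*b)/2 = (½)*0 = 0)
3930 - n(40, 33) = 3930 - 1*0 = 3930 + 0 = 3930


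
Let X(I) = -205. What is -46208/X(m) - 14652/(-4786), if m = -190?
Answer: 112077574/490565 ≈ 228.47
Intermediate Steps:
-46208/X(m) - 14652/(-4786) = -46208/(-205) - 14652/(-4786) = -46208*(-1/205) - 14652*(-1/4786) = 46208/205 + 7326/2393 = 112077574/490565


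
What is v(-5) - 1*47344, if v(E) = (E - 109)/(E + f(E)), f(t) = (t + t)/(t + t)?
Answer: -94631/2 ≈ -47316.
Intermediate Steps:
f(t) = 1 (f(t) = (2*t)/((2*t)) = (2*t)*(1/(2*t)) = 1)
v(E) = (-109 + E)/(1 + E) (v(E) = (E - 109)/(E + 1) = (-109 + E)/(1 + E))
v(-5) - 1*47344 = (-109 - 5)/(1 - 5) - 1*47344 = -114/(-4) - 47344 = -¼*(-114) - 47344 = 57/2 - 47344 = -94631/2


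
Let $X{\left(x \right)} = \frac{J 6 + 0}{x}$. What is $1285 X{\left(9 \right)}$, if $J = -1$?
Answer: $- \frac{2570}{3} \approx -856.67$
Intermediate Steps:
$X{\left(x \right)} = - \frac{6}{x}$ ($X{\left(x \right)} = \frac{\left(-1\right) 6 + 0}{x} = \frac{-6 + 0}{x} = - \frac{6}{x}$)
$1285 X{\left(9 \right)} = 1285 \left(- \frac{6}{9}\right) = 1285 \left(\left(-6\right) \frac{1}{9}\right) = 1285 \left(- \frac{2}{3}\right) = - \frac{2570}{3}$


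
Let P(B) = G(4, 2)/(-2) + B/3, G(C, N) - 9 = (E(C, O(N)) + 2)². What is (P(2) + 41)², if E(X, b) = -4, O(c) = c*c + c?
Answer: 44521/36 ≈ 1236.7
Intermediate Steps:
O(c) = c + c² (O(c) = c² + c = c + c²)
G(C, N) = 13 (G(C, N) = 9 + (-4 + 2)² = 9 + (-2)² = 9 + 4 = 13)
P(B) = -13/2 + B/3 (P(B) = 13/(-2) + B/3 = 13*(-½) + B*(⅓) = -13/2 + B/3)
(P(2) + 41)² = ((-13/2 + (⅓)*2) + 41)² = ((-13/2 + ⅔) + 41)² = (-35/6 + 41)² = (211/6)² = 44521/36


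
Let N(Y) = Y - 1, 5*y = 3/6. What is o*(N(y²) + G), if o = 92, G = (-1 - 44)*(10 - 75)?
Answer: 6725223/25 ≈ 2.6901e+5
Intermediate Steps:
y = ⅒ (y = (3/6)/5 = (3*(⅙))/5 = (⅕)*(½) = ⅒ ≈ 0.10000)
G = 2925 (G = -45*(-65) = 2925)
N(Y) = -1 + Y
o*(N(y²) + G) = 92*((-1 + (⅒)²) + 2925) = 92*((-1 + 1/100) + 2925) = 92*(-99/100 + 2925) = 92*(292401/100) = 6725223/25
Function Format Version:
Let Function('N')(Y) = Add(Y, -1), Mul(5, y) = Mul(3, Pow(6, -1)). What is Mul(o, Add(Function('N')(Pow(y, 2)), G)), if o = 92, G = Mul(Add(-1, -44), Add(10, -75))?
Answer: Rational(6725223, 25) ≈ 2.6901e+5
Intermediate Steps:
y = Rational(1, 10) (y = Mul(Rational(1, 5), Mul(3, Pow(6, -1))) = Mul(Rational(1, 5), Mul(3, Rational(1, 6))) = Mul(Rational(1, 5), Rational(1, 2)) = Rational(1, 10) ≈ 0.10000)
G = 2925 (G = Mul(-45, -65) = 2925)
Function('N')(Y) = Add(-1, Y)
Mul(o, Add(Function('N')(Pow(y, 2)), G)) = Mul(92, Add(Add(-1, Pow(Rational(1, 10), 2)), 2925)) = Mul(92, Add(Add(-1, Rational(1, 100)), 2925)) = Mul(92, Add(Rational(-99, 100), 2925)) = Mul(92, Rational(292401, 100)) = Rational(6725223, 25)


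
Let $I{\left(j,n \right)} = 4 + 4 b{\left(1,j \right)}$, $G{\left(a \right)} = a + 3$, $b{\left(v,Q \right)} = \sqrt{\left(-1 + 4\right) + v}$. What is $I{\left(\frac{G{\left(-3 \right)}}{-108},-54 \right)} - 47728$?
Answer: $-47716$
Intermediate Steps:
$b{\left(v,Q \right)} = \sqrt{3 + v}$
$G{\left(a \right)} = 3 + a$
$I{\left(j,n \right)} = 12$ ($I{\left(j,n \right)} = 4 + 4 \sqrt{3 + 1} = 4 + 4 \sqrt{4} = 4 + 4 \cdot 2 = 4 + 8 = 12$)
$I{\left(\frac{G{\left(-3 \right)}}{-108},-54 \right)} - 47728 = 12 - 47728 = -47716$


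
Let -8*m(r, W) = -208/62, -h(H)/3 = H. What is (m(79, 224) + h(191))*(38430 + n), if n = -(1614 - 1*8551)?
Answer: -805264250/31 ≈ -2.5976e+7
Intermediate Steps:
h(H) = -3*H
m(r, W) = 13/31 (m(r, W) = -(-26)/62 = -⅛*(-104/31) = 13/31)
n = 6937 (n = -(1614 - 8551) = -1*(-6937) = 6937)
(m(79, 224) + h(191))*(38430 + n) = (13/31 - 3*191)*(38430 + 6937) = (13/31 - 573)*45367 = -17750/31*45367 = -805264250/31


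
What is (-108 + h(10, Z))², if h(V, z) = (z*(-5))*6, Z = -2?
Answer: 2304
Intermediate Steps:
h(V, z) = -30*z (h(V, z) = -5*z*6 = -30*z)
(-108 + h(10, Z))² = (-108 - 30*(-2))² = (-108 + 60)² = (-48)² = 2304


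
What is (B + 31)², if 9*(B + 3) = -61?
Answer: 36481/81 ≈ 450.38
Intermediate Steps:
B = -88/9 (B = -3 + (⅑)*(-61) = -3 - 61/9 = -88/9 ≈ -9.7778)
(B + 31)² = (-88/9 + 31)² = (191/9)² = 36481/81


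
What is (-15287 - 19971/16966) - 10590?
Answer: -439049153/16966 ≈ -25878.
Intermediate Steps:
(-15287 - 19971/16966) - 10590 = -259379213/16966 - 10590 = -439049153/16966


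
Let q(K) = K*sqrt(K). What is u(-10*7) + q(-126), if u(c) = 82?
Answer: 82 - 378*I*sqrt(14) ≈ 82.0 - 1414.3*I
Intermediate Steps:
q(K) = K**(3/2)
u(-10*7) + q(-126) = 82 + (-126)**(3/2) = 82 - 378*I*sqrt(14)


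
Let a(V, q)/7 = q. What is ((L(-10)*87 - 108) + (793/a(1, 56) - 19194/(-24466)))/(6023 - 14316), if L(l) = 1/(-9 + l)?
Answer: 10001430637/755586707512 ≈ 0.013237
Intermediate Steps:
a(V, q) = 7*q
((L(-10)*87 - 108) + (793/a(1, 56) - 19194/(-24466)))/(6023 - 14316) = ((87/(-9 - 10) - 108) + (793/((7*56)) - 19194/(-24466)))/(6023 - 14316) = ((87/(-19) - 108) + (793/392 - 19194*(-1/24466)))/(-8293) = ((-1/19*87 - 108) + (793*(1/392) + 9597/12233))*(-1/8293) = ((-87/19 - 108) + (793/392 + 9597/12233))*(-1/8293) = (-2139/19 + 13462793/4795336)*(-1/8293) = -10001430637/91111384*(-1/8293) = 10001430637/755586707512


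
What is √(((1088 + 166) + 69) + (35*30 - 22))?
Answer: √2351 ≈ 48.487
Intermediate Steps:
√(((1088 + 166) + 69) + (35*30 - 22)) = √((1254 + 69) + (1050 - 22)) = √(1323 + 1028) = √2351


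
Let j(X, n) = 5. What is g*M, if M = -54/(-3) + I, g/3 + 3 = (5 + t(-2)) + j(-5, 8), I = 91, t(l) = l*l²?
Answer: -327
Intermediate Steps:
t(l) = l³
g = -3 (g = -9 + 3*((5 + (-2)³) + 5) = -9 + 3*((5 - 8) + 5) = -9 + 3*(-3 + 5) = -9 + 3*2 = -9 + 6 = -3)
M = 109 (M = -54/(-3) + 91 = -54*(-⅓) + 91 = 18 + 91 = 109)
g*M = -3*109 = -327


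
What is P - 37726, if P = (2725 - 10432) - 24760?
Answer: -70193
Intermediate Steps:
P = -32467 (P = -7707 - 24760 = -32467)
P - 37726 = -32467 - 37726 = -70193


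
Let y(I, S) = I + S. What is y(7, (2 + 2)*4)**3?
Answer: 12167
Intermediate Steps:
y(7, (2 + 2)*4)**3 = (7 + (2 + 2)*4)**3 = (7 + 4*4)**3 = (7 + 16)**3 = 23**3 = 12167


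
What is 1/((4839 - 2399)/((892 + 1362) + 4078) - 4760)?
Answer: -1583/7534470 ≈ -0.00021010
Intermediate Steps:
1/((4839 - 2399)/((892 + 1362) + 4078) - 4760) = 1/(2440/(2254 + 4078) - 4760) = 1/(2440/6332 - 4760) = 1/(2440*(1/6332) - 4760) = 1/(610/1583 - 4760) = 1/(-7534470/1583) = -1583/7534470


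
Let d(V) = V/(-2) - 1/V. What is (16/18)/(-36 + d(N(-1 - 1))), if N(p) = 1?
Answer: -16/675 ≈ -0.023704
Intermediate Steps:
d(V) = -1/V - V/2 (d(V) = V*(-½) - 1/V = -V/2 - 1/V = -1/V - V/2)
(16/18)/(-36 + d(N(-1 - 1))) = (16/18)/(-36 + (-1/1 - ½*1)) = (16*(1/18))/(-36 + (-1*1 - ½)) = 8/(9*(-36 + (-1 - ½))) = 8/(9*(-36 - 3/2)) = 8/(9*(-75/2)) = (8/9)*(-2/75) = -16/675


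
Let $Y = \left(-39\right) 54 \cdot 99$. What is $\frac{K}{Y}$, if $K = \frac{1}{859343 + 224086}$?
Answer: $- \frac{1}{225888445926} \approx -4.427 \cdot 10^{-12}$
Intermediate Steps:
$K = \frac{1}{1083429} \approx 9.23 \cdot 10^{-7}$
$Y = -208494$ ($Y = \left(-2106\right) 99 = -208494$)
$\frac{K}{Y} = \frac{1}{1083429 \left(-208494\right)} = \frac{1}{1083429} \left(- \frac{1}{208494}\right) = - \frac{1}{225888445926}$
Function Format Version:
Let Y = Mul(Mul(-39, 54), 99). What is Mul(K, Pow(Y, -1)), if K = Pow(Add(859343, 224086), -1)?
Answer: Rational(-1, 225888445926) ≈ -4.4270e-12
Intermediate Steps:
K = Rational(1, 1083429) (K = Pow(1083429, -1) = Rational(1, 1083429) ≈ 9.2300e-7)
Y = -208494 (Y = Mul(-2106, 99) = -208494)
Mul(K, Pow(Y, -1)) = Mul(Rational(1, 1083429), Pow(-208494, -1)) = Mul(Rational(1, 1083429), Rational(-1, 208494)) = Rational(-1, 225888445926)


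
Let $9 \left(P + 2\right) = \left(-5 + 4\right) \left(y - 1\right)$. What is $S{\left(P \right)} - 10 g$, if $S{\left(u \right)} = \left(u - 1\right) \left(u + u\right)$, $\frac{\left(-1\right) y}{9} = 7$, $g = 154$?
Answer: $- \frac{121336}{81} \approx -1498.0$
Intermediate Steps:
$y = -63$ ($y = \left(-9\right) 7 = -63$)
$P = \frac{46}{9}$ ($P = -2 + \frac{\left(-5 + 4\right) \left(-63 - 1\right)}{9} = -2 + \frac{\left(-1\right) \left(-64\right)}{9} = -2 + \frac{1}{9} \cdot 64 = -2 + \frac{64}{9} = \frac{46}{9} \approx 5.1111$)
$S{\left(u \right)} = 2 u \left(-1 + u\right)$ ($S{\left(u \right)} = \left(-1 + u\right) 2 u = 2 u \left(-1 + u\right)$)
$S{\left(P \right)} - 10 g = 2 \cdot \frac{46}{9} \left(-1 + \frac{46}{9}\right) - 1540 = 2 \cdot \frac{46}{9} \cdot \frac{37}{9} - 1540 = \frac{3404}{81} - 1540 = - \frac{121336}{81}$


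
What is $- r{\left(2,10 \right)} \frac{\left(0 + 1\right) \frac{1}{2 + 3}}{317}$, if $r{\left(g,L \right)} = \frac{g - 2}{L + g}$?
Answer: $0$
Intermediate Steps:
$r{\left(g,L \right)} = \frac{-2 + g}{L + g}$
$- r{\left(2,10 \right)} \frac{\left(0 + 1\right) \frac{1}{2 + 3}}{317} = - \frac{-2 + 2}{10 + 2} \frac{\left(0 + 1\right) \frac{1}{2 + 3}}{317} = - \frac{1}{12} \cdot 0 \frac{1 \cdot \frac{1}{5}}{317} = - 0 \cdot \frac{1}{317} \cdot \frac{1}{5} = - \frac{0}{1585} = \left(-1\right) 0 = 0$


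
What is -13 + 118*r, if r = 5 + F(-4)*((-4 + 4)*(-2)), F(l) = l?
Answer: 577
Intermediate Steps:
r = 5 (r = 5 - 4*(-4 + 4)*(-2) = 5 - 0*(-2) = 5 - 4*0 = 5 + 0 = 5)
-13 + 118*r = -13 + 118*5 = -13 + 590 = 577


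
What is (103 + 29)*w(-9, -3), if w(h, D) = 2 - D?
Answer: 660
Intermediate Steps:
(103 + 29)*w(-9, -3) = (103 + 29)*(2 - 1*(-3)) = 132*(2 + 3) = 132*5 = 660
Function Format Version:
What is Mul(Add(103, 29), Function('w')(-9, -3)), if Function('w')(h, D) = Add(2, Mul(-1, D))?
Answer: 660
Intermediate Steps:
Mul(Add(103, 29), Function('w')(-9, -3)) = Mul(Add(103, 29), Add(2, Mul(-1, -3))) = Mul(132, Add(2, 3)) = Mul(132, 5) = 660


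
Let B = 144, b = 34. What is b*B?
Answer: 4896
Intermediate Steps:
b*B = 34*144 = 4896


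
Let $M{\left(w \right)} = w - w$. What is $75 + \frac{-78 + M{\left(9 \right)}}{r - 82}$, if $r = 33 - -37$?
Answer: $\frac{163}{2} \approx 81.5$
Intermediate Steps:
$M{\left(w \right)} = 0$
$r = 70$ ($r = 33 + 37 = 70$)
$75 + \frac{-78 + M{\left(9 \right)}}{r - 82} = 75 + \frac{-78 + 0}{70 - 82} = 75 - \frac{78}{-12} = 75 - - \frac{13}{2} = 75 + \frac{13}{2} = \frac{163}{2}$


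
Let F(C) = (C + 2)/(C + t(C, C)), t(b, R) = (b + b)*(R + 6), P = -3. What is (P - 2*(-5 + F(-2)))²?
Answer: 49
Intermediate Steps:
t(b, R) = 2*b*(6 + R) (t(b, R) = (2*b)*(6 + R) = 2*b*(6 + R))
F(C) = (2 + C)/(C + 2*C*(6 + C)) (F(C) = (C + 2)/(C + 2*C*(6 + C)) = (2 + C)/(C + 2*C*(6 + C)))
(P - 2*(-5 + F(-2)))² = (-3 - 2*(-5 + (2 - 2)/((-2)*(13 + 2*(-2)))))² = (-3 - 2*(-5 - ½*0/(13 - 4)))² = (-3 - 2*(-5 - ½*0/9))² = (-3 - 2*(-5 - ½*⅑*0))² = (-3 - 2*(-5 + 0))² = (-3 - 2*(-5))² = (-3 + 10)² = 7² = 49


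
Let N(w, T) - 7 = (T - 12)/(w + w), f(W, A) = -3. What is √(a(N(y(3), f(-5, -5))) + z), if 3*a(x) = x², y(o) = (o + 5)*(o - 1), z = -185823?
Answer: 5*I*√68496549/96 ≈ 431.06*I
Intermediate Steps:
y(o) = (-1 + o)*(5 + o) (y(o) = (5 + o)*(-1 + o) = (-1 + o)*(5 + o))
N(w, T) = 7 + (-12 + T)/(2*w) (N(w, T) = 7 + (T - 12)/(w + w) = 7 + (-12 + T)/((2*w)) = 7 + (-12 + T)*(1/(2*w)) = 7 + (-12 + T)/(2*w))
a(x) = x²/3
√(a(N(y(3), f(-5, -5))) + z) = √(((-12 - 3 + 14*(-5 + 3² + 4*3))/(2*(-5 + 3² + 4*3)))²/3 - 185823) = √(((-12 - 3 + 14*(-5 + 9 + 12))/(2*(-5 + 9 + 12)))²/3 - 185823) = √(((½)*(-12 - 3 + 14*16)/16)²/3 - 185823) = √(((½)*(1/16)*(-12 - 3 + 224))²/3 - 185823) = √(((½)*(1/16)*209)²/3 - 185823) = √((209/32)²/3 - 185823) = √((⅓)*(43681/1024) - 185823) = √(43681/3072 - 185823) = √(-570804575/3072) = 5*I*√68496549/96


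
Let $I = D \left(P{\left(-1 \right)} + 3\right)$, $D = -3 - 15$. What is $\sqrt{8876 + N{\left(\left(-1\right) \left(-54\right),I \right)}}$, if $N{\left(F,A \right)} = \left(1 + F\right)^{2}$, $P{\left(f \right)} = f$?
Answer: $\sqrt{11901} \approx 109.09$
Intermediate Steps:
$D = -18$ ($D = -3 - 15 = -18$)
$I = -36$ ($I = - 18 \left(-1 + 3\right) = \left(-18\right) 2 = -36$)
$\sqrt{8876 + N{\left(\left(-1\right) \left(-54\right),I \right)}} = \sqrt{8876 + \left(1 - -54\right)^{2}} = \sqrt{8876 + \left(1 + 54\right)^{2}} = \sqrt{8876 + 55^{2}} = \sqrt{8876 + 3025} = \sqrt{11901}$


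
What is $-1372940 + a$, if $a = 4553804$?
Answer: $3180864$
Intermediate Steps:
$-1372940 + a = -1372940 + 4553804 = 3180864$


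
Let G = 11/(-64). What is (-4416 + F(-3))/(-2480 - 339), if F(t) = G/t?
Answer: 847861/541248 ≈ 1.5665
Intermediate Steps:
G = -11/64 (G = 11*(-1/64) = -11/64 ≈ -0.17188)
F(t) = -11/(64*t)
(-4416 + F(-3))/(-2480 - 339) = (-4416 - 11/64/(-3))/(-2480 - 339) = (-4416 - 11/64*(-⅓))/(-2819) = (-4416 + 11/192)*(-1/2819) = -847861/192*(-1/2819) = 847861/541248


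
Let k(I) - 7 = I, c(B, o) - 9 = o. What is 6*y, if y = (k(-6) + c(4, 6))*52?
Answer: 4992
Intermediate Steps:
c(B, o) = 9 + o
k(I) = 7 + I
y = 832 (y = ((7 - 6) + (9 + 6))*52 = (1 + 15)*52 = 16*52 = 832)
6*y = 6*832 = 4992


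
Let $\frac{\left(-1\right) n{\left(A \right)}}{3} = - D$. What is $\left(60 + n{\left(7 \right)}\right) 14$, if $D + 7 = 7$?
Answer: $840$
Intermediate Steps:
$D = 0$ ($D = -7 + 7 = 0$)
$n{\left(A \right)} = 0$ ($n{\left(A \right)} = - 3 \left(\left(-1\right) 0\right) = \left(-3\right) 0 = 0$)
$\left(60 + n{\left(7 \right)}\right) 14 = \left(60 + 0\right) 14 = 60 \cdot 14 = 840$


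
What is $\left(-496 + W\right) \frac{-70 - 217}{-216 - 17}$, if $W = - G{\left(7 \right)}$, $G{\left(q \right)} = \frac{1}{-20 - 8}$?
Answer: $- \frac{569367}{932} \approx -610.91$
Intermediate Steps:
$G{\left(q \right)} = - \frac{1}{28}$ ($G{\left(q \right)} = \frac{1}{-28} = - \frac{1}{28}$)
$W = \frac{1}{28}$ ($W = \left(-1\right) \left(- \frac{1}{28}\right) = \frac{1}{28} \approx 0.035714$)
$\left(-496 + W\right) \frac{-70 - 217}{-216 - 17} = \left(-496 + \frac{1}{28}\right) \frac{-70 - 217}{-216 - 17} = - \frac{13887 \left(- \frac{287}{-233}\right)}{28} = - \frac{13887 \left(\left(-287\right) \left(- \frac{1}{233}\right)\right)}{28} = \left(- \frac{13887}{28}\right) \frac{287}{233} = - \frac{569367}{932}$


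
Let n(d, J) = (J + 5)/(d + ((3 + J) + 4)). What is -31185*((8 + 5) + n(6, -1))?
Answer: -415800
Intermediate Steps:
n(d, J) = (5 + J)/(7 + J + d) (n(d, J) = (5 + J)/(d + (7 + J)) = (5 + J)/(7 + J + d))
-31185*((8 + 5) + n(6, -1)) = -31185*((8 + 5) + (5 - 1)/(7 - 1 + 6)) = -31185*(13 + 4/12) = -31185*(13 + (1/12)*4) = -31185*(13 + ⅓) = -31185*40/3 = -415800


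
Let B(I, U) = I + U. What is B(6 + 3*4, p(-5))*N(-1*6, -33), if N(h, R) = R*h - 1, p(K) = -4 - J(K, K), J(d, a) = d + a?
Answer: 4728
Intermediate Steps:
J(d, a) = a + d
p(K) = -4 - 2*K (p(K) = -4 - (K + K) = -4 - 2*K)
N(h, R) = -1 + R*h
B(6 + 3*4, p(-5))*N(-1*6, -33) = ((6 + 3*4) + (-4 - 2*(-5)))*(-1 - (-33)*6) = ((6 + 12) + (-4 + 10))*(-1 - 33*(-6)) = (18 + 6)*(-1 + 198) = 24*197 = 4728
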